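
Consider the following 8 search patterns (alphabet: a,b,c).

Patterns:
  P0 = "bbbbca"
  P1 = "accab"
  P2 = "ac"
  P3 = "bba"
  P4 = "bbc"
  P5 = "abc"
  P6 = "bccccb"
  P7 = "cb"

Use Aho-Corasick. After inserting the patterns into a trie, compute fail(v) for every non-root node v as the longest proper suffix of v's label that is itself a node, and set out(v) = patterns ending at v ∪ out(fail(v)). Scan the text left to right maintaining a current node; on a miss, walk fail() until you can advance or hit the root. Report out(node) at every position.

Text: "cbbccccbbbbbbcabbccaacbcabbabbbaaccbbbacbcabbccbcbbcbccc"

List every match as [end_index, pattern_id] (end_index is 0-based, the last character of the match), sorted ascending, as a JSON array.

Build:
Trie nodes:
  n0 'ε': a→7 b→1 c→21
  n1 'b': b→2 c→16
  n2 'bb': a→12 b→3 c→13
  n3 'bbb': b→4
  n4 'bbbb': c→5
  n5 'bbbbc': a→6
  n6 'bbbbca': ·  [P0 ends]
  n7 'a': b→14 c→8
  n8 'ac': c→9  [P2 ends]
  n9 'acc': a→10
  n10 'acca': b→11
  n11 'accab': ·  [P1 ends]
  n12 'bba': ·  [P3 ends]
  n13 'bbc': ·  [P4 ends]
  n14 'ab': c→15
  n15 'abc': ·  [P5 ends]
  n16 'bc': c→17
  n17 'bcc': c→18
  n18 'bccc': c→19
  n19 'bcccc': b→20
  n20 'bccccb': ·  [P6 ends]
  n21 'c': b→22
  n22 'cb': ·  [P7 ends]

Failure links (BFS by depth):
  fail(1) 'b': from fail(0)=0 chase 'b': 0 ⇒ 0;  out=∅∪out(0)=∅
  fail(7) 'a': from fail(0)=0 chase 'a': 0 ⇒ 0;  out=∅∪out(0)=∅
  fail(21) 'c': from fail(0)=0 chase 'c': 0 ⇒ 0;  out=∅∪out(0)=∅
  fail(2) 'bb': from fail(1)=0 chase 'b': 0 ⇒ 1;  out=∅∪out(1)=∅
  fail(8) 'ac': from fail(7)=0 chase 'c': 0 ⇒ 21;  out={2}∪out(21)={2}
  fail(14) 'ab': from fail(7)=0 chase 'b': 0 ⇒ 1;  out=∅∪out(1)=∅
  fail(16) 'bc': from fail(1)=0 chase 'c': 0 ⇒ 21;  out=∅∪out(21)=∅
  fail(22) 'cb': from fail(21)=0 chase 'b': 0 ⇒ 1;  out={7}∪out(1)={7}
  fail(3) 'bbb': from fail(2)=1 chase 'b': 1 ⇒ 2;  out=∅∪out(2)=∅
  fail(9) 'acc': from fail(8)=21 chase 'c': 21→0 ⇒ 21;  out=∅∪out(21)=∅
  fail(12) 'bba': from fail(2)=1 chase 'a': 1→0 ⇒ 7;  out={3}∪out(7)={3}
  fail(13) 'bbc': from fail(2)=1 chase 'c': 1 ⇒ 16;  out={4}∪out(16)={4}
  fail(15) 'abc': from fail(14)=1 chase 'c': 1 ⇒ 16;  out={5}∪out(16)={5}
  fail(17) 'bcc': from fail(16)=21 chase 'c': 21→0 ⇒ 21;  out=∅∪out(21)=∅
  fail(4) 'bbbb': from fail(3)=2 chase 'b': 2 ⇒ 3;  out=∅∪out(3)=∅
  fail(10) 'acca': from fail(9)=21 chase 'a': 21→0 ⇒ 7;  out=∅∪out(7)=∅
  fail(18) 'bccc': from fail(17)=21 chase 'c': 21→0 ⇒ 21;  out=∅∪out(21)=∅
  fail(5) 'bbbbc': from fail(4)=3 chase 'c': 3→2 ⇒ 13;  out=∅∪out(13)={4}
  fail(11) 'accab': from fail(10)=7 chase 'b': 7 ⇒ 14;  out={1}∪out(14)={1}
  fail(19) 'bcccc': from fail(18)=21 chase 'c': 21→0 ⇒ 21;  out=∅∪out(21)=∅
  fail(6) 'bbbbca': from fail(5)=13 chase 'a': 13→16→21→0 ⇒ 7;  out={0}∪out(7)={0}
  fail(20) 'bccccb': from fail(19)=21 chase 'b': 21 ⇒ 22;  out={6}∪out(22)={6,7}

Text stream:
pos 0 'c': at 21
pos 1 'b': at 22  ** P7@[0:1]
pos 2 'b': at 2 ·f
pos 3 'c': at 13  ** P4@[1:3]
pos 4 'c': at 17 ·f
pos 5 'c': at 18
pos 6 'c': at 19
pos 7 'b': at 20  ** P6@[2:7],P7@[6:7]
pos 8 'b': at 2 ·f
pos 9 'b': at 3
pos 10 'b': at 4
pos 11 'b': at 4 ·f
pos 12 'b': at 4 ·f
pos 13 'c': at 5  ** P4@[11:13]
pos 14 'a': at 6  ** P0@[9:14]
pos 15 'b': at 14 ·f
pos 16 'b': at 2 ·f
pos 17 'c': at 13  ** P4@[15:17]
pos 18 'c': at 17 ·f
pos 19 'a': at 7 ·f
pos 20 'a': at 7 ·f
pos 21 'c': at 8  ** P2@[20:21]
pos 22 'b': at 22 ·f  ** P7@[21:22]
pos 23 'c': at 16 ·f
pos 24 'a': at 7 ·f
pos 25 'b': at 14
pos 26 'b': at 2 ·f
pos 27 'a': at 12  ** P3@[25:27]
pos 28 'b': at 14 ·f
pos 29 'b': at 2 ·f
pos 30 'b': at 3
pos 31 'a': at 12 ·f  ** P3@[29:31]
pos 32 'a': at 7 ·f
pos 33 'c': at 8  ** P2@[32:33]
pos 34 'c': at 9
pos 35 'b': at 22 ·f  ** P7@[34:35]
pos 36 'b': at 2 ·f
pos 37 'b': at 3
pos 38 'a': at 12 ·f  ** P3@[36:38]
pos 39 'c': at 8 ·f  ** P2@[38:39]
pos 40 'b': at 22 ·f  ** P7@[39:40]
pos 41 'c': at 16 ·f
pos 42 'a': at 7 ·f
pos 43 'b': at 14
pos 44 'b': at 2 ·f
pos 45 'c': at 13  ** P4@[43:45]
pos 46 'c': at 17 ·f
pos 47 'b': at 22 ·f  ** P7@[46:47]
pos 48 'c': at 16 ·f
pos 49 'b': at 22 ·f  ** P7@[48:49]
pos 50 'b': at 2 ·f
pos 51 'c': at 13  ** P4@[49:51]
pos 52 'b': at 22 ·f  ** P7@[51:52]
pos 53 'c': at 16 ·f
pos 54 'c': at 17
pos 55 'c': at 18

All matches (sorted): [[1,7],[3,4],[7,6],[7,7],[13,4],[14,0],[17,4],[21,2],[22,7],[27,3],[31,3],[33,2],[35,7],[38,3],[39,2],[40,7],[45,4],[47,7],[49,7],[51,4],[52,7]]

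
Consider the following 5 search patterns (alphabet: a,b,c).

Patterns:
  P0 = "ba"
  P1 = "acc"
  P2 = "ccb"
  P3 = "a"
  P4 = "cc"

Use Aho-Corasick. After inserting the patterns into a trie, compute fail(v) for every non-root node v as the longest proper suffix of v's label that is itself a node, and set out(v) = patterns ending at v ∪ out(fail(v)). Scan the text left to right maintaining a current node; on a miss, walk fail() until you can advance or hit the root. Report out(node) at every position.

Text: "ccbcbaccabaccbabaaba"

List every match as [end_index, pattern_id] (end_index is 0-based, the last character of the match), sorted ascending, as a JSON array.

Build:
Trie nodes:
  n0 'ε': a→3 b→1 c→6
  n1 'b': a→2
  n2 'ba': ·  ←P0
  n3 'a': c→4  ←P3
  n4 'ac': c→5
  n5 'acc': ·  ←P1
  n6 'c': c→7
  n7 'cc': b→8  ←P4
  n8 'ccb': ·  ←P2

Failure links (BFS by depth):
  fail(1) 'b': from fail(0)=0 chase 'b': 0 ⇒ 0;  out=∅∪out(0)=∅
  fail(3) 'a': from fail(0)=0 chase 'a': 0 ⇒ 0;  out={3}∪out(0)={3}
  fail(6) 'c': from fail(0)=0 chase 'c': 0 ⇒ 0;  out=∅∪out(0)=∅
  fail(2) 'ba': from fail(1)=0 chase 'a': 0 ⇒ 3;  out={0}∪out(3)={0,3}
  fail(4) 'ac': from fail(3)=0 chase 'c': 0 ⇒ 6;  out=∅∪out(6)=∅
  fail(7) 'cc': from fail(6)=0 chase 'c': 0 ⇒ 6;  out={4}∪out(6)={4}
  fail(5) 'acc': from fail(4)=6 chase 'c': 6 ⇒ 7;  out={1}∪out(7)={1,4}
  fail(8) 'ccb': from fail(7)=6 chase 'b': 6→0 ⇒ 1;  out={2}∪out(1)={2}

Run:
[0] read 'c'  n0⇒n6
[1] read 'c'  n6⇒n7  → match P4@[0:1]
[2] read 'b'  n7⇒n8  → match P2@[0:2]
[3] read 'c'  n8⇒n6 ·f
[4] read 'b'  n6⇒n1 ·f
[5] read 'a'  n1⇒n2  → match P0@[4:5],P3@[5:5]
[6] read 'c'  n2⇒n4 ·f
[7] read 'c'  n4⇒n5  → match P1@[5:7],P4@[6:7]
[8] read 'a'  n5⇒n3 ·f  → match P3@[8:8]
[9] read 'b'  n3⇒n1 ·f
[10] read 'a'  n1⇒n2  → match P0@[9:10],P3@[10:10]
[11] read 'c'  n2⇒n4 ·f
[12] read 'c'  n4⇒n5  → match P1@[10:12],P4@[11:12]
[13] read 'b'  n5⇒n8 ·f  → match P2@[11:13]
[14] read 'a'  n8⇒n2 ·f  → match P0@[13:14],P3@[14:14]
[15] read 'b'  n2⇒n1 ·f
[16] read 'a'  n1⇒n2  → match P0@[15:16],P3@[16:16]
[17] read 'a'  n2⇒n3 ·f  → match P3@[17:17]
[18] read 'b'  n3⇒n1 ·f
[19] read 'a'  n1⇒n2  → match P0@[18:19],P3@[19:19]

All matches (sorted): [[1,4],[2,2],[5,0],[5,3],[7,1],[7,4],[8,3],[10,0],[10,3],[12,1],[12,4],[13,2],[14,0],[14,3],[16,0],[16,3],[17,3],[19,0],[19,3]]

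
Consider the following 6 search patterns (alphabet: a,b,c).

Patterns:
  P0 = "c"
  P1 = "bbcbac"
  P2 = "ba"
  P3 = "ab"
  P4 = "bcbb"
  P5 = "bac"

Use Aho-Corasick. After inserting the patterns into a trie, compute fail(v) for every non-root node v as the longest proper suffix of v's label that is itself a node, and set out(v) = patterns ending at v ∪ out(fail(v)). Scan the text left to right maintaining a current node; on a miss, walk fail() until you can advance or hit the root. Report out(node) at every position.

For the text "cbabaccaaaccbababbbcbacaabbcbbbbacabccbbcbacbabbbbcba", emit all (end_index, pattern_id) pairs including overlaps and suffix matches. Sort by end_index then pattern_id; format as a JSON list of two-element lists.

Build automaton:
Trie (insert patterns):
  n0 'ε': a→9 b→2 c→1
  n1 'c': ·  [P0 ends]
  n2 'b': a→8 b→3 c→11
  n3 'bb': c→4
  n4 'bbc': b→5
  n5 'bbcb': a→6
  n6 'bbcba': c→7
  n7 'bbcbac': ·  [P1 ends]
  n8 'ba': c→14  [P2 ends]
  n9 'a': b→10
  n10 'ab': ·  [P3 ends]
  n11 'bc': b→12
  n12 'bcb': b→13
  n13 'bcbb': ·  [P4 ends]
  n14 'bac': ·  [P5 ends]

BFS fail/out derivation:
  fail(1) 'c': from fail(0)=0 chase 'c': 0 ⇒ 0;  out={0}∪out(0)={0}
  fail(2) 'b': from fail(0)=0 chase 'b': 0 ⇒ 0;  out=∅∪out(0)=∅
  fail(9) 'a': from fail(0)=0 chase 'a': 0 ⇒ 0;  out=∅∪out(0)=∅
  fail(3) 'bb': from fail(2)=0 chase 'b': 0 ⇒ 2;  out=∅∪out(2)=∅
  fail(8) 'ba': from fail(2)=0 chase 'a': 0 ⇒ 9;  out={2}∪out(9)={2}
  fail(10) 'ab': from fail(9)=0 chase 'b': 0 ⇒ 2;  out={3}∪out(2)={3}
  fail(11) 'bc': from fail(2)=0 chase 'c': 0 ⇒ 1;  out=∅∪out(1)={0}
  fail(4) 'bbc': from fail(3)=2 chase 'c': 2 ⇒ 11;  out=∅∪out(11)={0}
  fail(12) 'bcb': from fail(11)=1 chase 'b': 1→0 ⇒ 2;  out=∅∪out(2)=∅
  fail(14) 'bac': from fail(8)=9 chase 'c': 9→0 ⇒ 1;  out={5}∪out(1)={0,5}
  fail(5) 'bbcb': from fail(4)=11 chase 'b': 11 ⇒ 12;  out=∅∪out(12)=∅
  fail(13) 'bcbb': from fail(12)=2 chase 'b': 2 ⇒ 3;  out={4}∪out(3)={4}
  fail(6) 'bbcba': from fail(5)=12 chase 'a': 12→2 ⇒ 8;  out=∅∪out(8)={2}
  fail(7) 'bbcbac': from fail(6)=8 chase 'c': 8 ⇒ 14;  out={1}∪out(14)={0,1,5}

Run:
pos 0 'c': at 1  ** P0@[0:0]
pos 1 'b': at 2 (via fail)
pos 2 'a': at 8  ** P2@[1:2]
pos 3 'b': at 10 (via fail)  ** P3@[2:3]
pos 4 'a': at 8 (via fail)  ** P2@[3:4]
pos 5 'c': at 14  ** P0@[5:5],P5@[3:5]
pos 6 'c': at 1 (via fail)  ** P0@[6:6]
pos 7 'a': at 9 (via fail)
pos 8 'a': at 9 (via fail)
pos 9 'a': at 9 (via fail)
pos 10 'c': at 1 (via fail)  ** P0@[10:10]
pos 11 'c': at 1 (via fail)  ** P0@[11:11]
pos 12 'b': at 2 (via fail)
pos 13 'a': at 8  ** P2@[12:13]
pos 14 'b': at 10 (via fail)  ** P3@[13:14]
pos 15 'a': at 8 (via fail)  ** P2@[14:15]
pos 16 'b': at 10 (via fail)  ** P3@[15:16]
pos 17 'b': at 3 (via fail)
pos 18 'b': at 3 (via fail)
pos 19 'c': at 4  ** P0@[19:19]
pos 20 'b': at 5
pos 21 'a': at 6  ** P2@[20:21]
pos 22 'c': at 7  ** P0@[22:22],P1@[17:22],P5@[20:22]
pos 23 'a': at 9 (via fail)
pos 24 'a': at 9 (via fail)
pos 25 'b': at 10  ** P3@[24:25]
pos 26 'b': at 3 (via fail)
pos 27 'c': at 4  ** P0@[27:27]
pos 28 'b': at 5
pos 29 'b': at 13 (via fail)  ** P4@[26:29]
pos 30 'b': at 3 (via fail)
pos 31 'b': at 3 (via fail)
pos 32 'a': at 8 (via fail)  ** P2@[31:32]
pos 33 'c': at 14  ** P0@[33:33],P5@[31:33]
pos 34 'a': at 9 (via fail)
pos 35 'b': at 10  ** P3@[34:35]
pos 36 'c': at 11 (via fail)  ** P0@[36:36]
pos 37 'c': at 1 (via fail)  ** P0@[37:37]
pos 38 'b': at 2 (via fail)
pos 39 'b': at 3
pos 40 'c': at 4  ** P0@[40:40]
pos 41 'b': at 5
pos 42 'a': at 6  ** P2@[41:42]
pos 43 'c': at 7  ** P0@[43:43],P1@[38:43],P5@[41:43]
pos 44 'b': at 2 (via fail)
pos 45 'a': at 8  ** P2@[44:45]
pos 46 'b': at 10 (via fail)  ** P3@[45:46]
pos 47 'b': at 3 (via fail)
pos 48 'b': at 3 (via fail)
pos 49 'b': at 3 (via fail)
pos 50 'c': at 4  ** P0@[50:50]
pos 51 'b': at 5
pos 52 'a': at 6  ** P2@[51:52]

Result: [[0,0],[2,2],[3,3],[4,2],[5,0],[5,5],[6,0],[10,0],[11,0],[13,2],[14,3],[15,2],[16,3],[19,0],[21,2],[22,0],[22,1],[22,5],[25,3],[27,0],[29,4],[32,2],[33,0],[33,5],[35,3],[36,0],[37,0],[40,0],[42,2],[43,0],[43,1],[43,5],[45,2],[46,3],[50,0],[52,2]]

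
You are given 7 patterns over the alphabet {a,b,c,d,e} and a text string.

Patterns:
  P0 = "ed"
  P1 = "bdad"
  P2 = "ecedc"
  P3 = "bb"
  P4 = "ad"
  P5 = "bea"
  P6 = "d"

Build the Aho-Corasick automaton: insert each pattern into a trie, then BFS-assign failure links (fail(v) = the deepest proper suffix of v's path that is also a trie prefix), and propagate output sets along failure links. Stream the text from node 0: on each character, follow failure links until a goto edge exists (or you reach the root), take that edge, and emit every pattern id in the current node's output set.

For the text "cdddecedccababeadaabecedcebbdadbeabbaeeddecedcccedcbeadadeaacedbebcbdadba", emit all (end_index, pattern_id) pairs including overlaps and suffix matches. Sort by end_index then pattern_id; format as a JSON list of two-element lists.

Build:
Trie nodes:
  0='ε' goto a→12 b→3 d→16 e→1
  1='e' goto c→7 d→2
  2='ed' goto ·  ←P0
  3='b' goto b→11 d→4 e→14
  4='bd' goto a→5
  5='bda' goto d→6
  6='bdad' goto ·  ←P1
  7='ec' goto e→8
  8='ece' goto d→9
  9='eced' goto c→10
  10='ecedc' goto ·  ←P2
  11='bb' goto ·  ←P3
  12='a' goto d→13
  13='ad' goto ·  ←P4
  14='be' goto a→15
  15='bea' goto ·  ←P5
  16='d' goto ·  ←P6

BFS fail/out derivation:
  fail(1) 'e': from fail(0)=0 chase 'e': 0 ⇒ 0;  out=∅∪out(0)=∅
  fail(3) 'b': from fail(0)=0 chase 'b': 0 ⇒ 0;  out=∅∪out(0)=∅
  fail(12) 'a': from fail(0)=0 chase 'a': 0 ⇒ 0;  out=∅∪out(0)=∅
  fail(16) 'd': from fail(0)=0 chase 'd': 0 ⇒ 0;  out={6}∪out(0)={6}
  fail(2) 'ed': from fail(1)=0 chase 'd': 0 ⇒ 16;  out={0}∪out(16)={0,6}
  fail(4) 'bd': from fail(3)=0 chase 'd': 0 ⇒ 16;  out=∅∪out(16)={6}
  fail(7) 'ec': from fail(1)=0 chase 'c': 0 ⇒ 0;  out=∅∪out(0)=∅
  fail(11) 'bb': from fail(3)=0 chase 'b': 0 ⇒ 3;  out={3}∪out(3)={3}
  fail(13) 'ad': from fail(12)=0 chase 'd': 0 ⇒ 16;  out={4}∪out(16)={4,6}
  fail(14) 'be': from fail(3)=0 chase 'e': 0 ⇒ 1;  out=∅∪out(1)=∅
  fail(5) 'bda': from fail(4)=16 chase 'a': 16→0 ⇒ 12;  out=∅∪out(12)=∅
  fail(8) 'ece': from fail(7)=0 chase 'e': 0 ⇒ 1;  out=∅∪out(1)=∅
  fail(15) 'bea': from fail(14)=1 chase 'a': 1→0 ⇒ 12;  out={5}∪out(12)={5}
  fail(6) 'bdad': from fail(5)=12 chase 'd': 12 ⇒ 13;  out={1}∪out(13)={1,4,6}
  fail(9) 'eced': from fail(8)=1 chase 'd': 1 ⇒ 2;  out=∅∪out(2)={0,6}
  fail(10) 'ecedc': from fail(9)=2 chase 'c': 2→16→0 ⇒ 0;  out={2}∪out(0)={2}

Scan:
pos 0 'c': at 0
pos 1 'd': at 16  → match P6@[1:1]
pos 2 'd': at 16 (fail-walked)  → match P6@[2:2]
pos 3 'd': at 16 (fail-walked)  → match P6@[3:3]
pos 4 'e': at 1 (fail-walked)
pos 5 'c': at 7
pos 6 'e': at 8
pos 7 'd': at 9  → match P0@[6:7],P6@[7:7]
pos 8 'c': at 10  → match P2@[4:8]
pos 9 'c': at 0 (fail-walked)
pos 10 'a': at 12
pos 11 'b': at 3 (fail-walked)
pos 12 'a': at 12 (fail-walked)
pos 13 'b': at 3 (fail-walked)
pos 14 'e': at 14
pos 15 'a': at 15  → match P5@[13:15]
pos 16 'd': at 13 (fail-walked)  → match P4@[15:16],P6@[16:16]
pos 17 'a': at 12 (fail-walked)
pos 18 'a': at 12 (fail-walked)
pos 19 'b': at 3 (fail-walked)
pos 20 'e': at 14
pos 21 'c': at 7 (fail-walked)
pos 22 'e': at 8
pos 23 'd': at 9  → match P0@[22:23],P6@[23:23]
pos 24 'c': at 10  → match P2@[20:24]
pos 25 'e': at 1 (fail-walked)
pos 26 'b': at 3 (fail-walked)
pos 27 'b': at 11  → match P3@[26:27]
pos 28 'd': at 4 (fail-walked)  → match P6@[28:28]
pos 29 'a': at 5
pos 30 'd': at 6  → match P1@[27:30],P4@[29:30],P6@[30:30]
pos 31 'b': at 3 (fail-walked)
pos 32 'e': at 14
pos 33 'a': at 15  → match P5@[31:33]
pos 34 'b': at 3 (fail-walked)
pos 35 'b': at 11  → match P3@[34:35]
pos 36 'a': at 12 (fail-walked)
pos 37 'e': at 1 (fail-walked)
pos 38 'e': at 1 (fail-walked)
pos 39 'd': at 2  → match P0@[38:39],P6@[39:39]
pos 40 'd': at 16 (fail-walked)  → match P6@[40:40]
pos 41 'e': at 1 (fail-walked)
pos 42 'c': at 7
pos 43 'e': at 8
pos 44 'd': at 9  → match P0@[43:44],P6@[44:44]
pos 45 'c': at 10  → match P2@[41:45]
pos 46 'c': at 0 (fail-walked)
pos 47 'c': at 0
pos 48 'e': at 1
pos 49 'd': at 2  → match P0@[48:49],P6@[49:49]
pos 50 'c': at 0 (fail-walked)
pos 51 'b': at 3
pos 52 'e': at 14
pos 53 'a': at 15  → match P5@[51:53]
pos 54 'd': at 13 (fail-walked)  → match P4@[53:54],P6@[54:54]
pos 55 'a': at 12 (fail-walked)
pos 56 'd': at 13  → match P4@[55:56],P6@[56:56]
pos 57 'e': at 1 (fail-walked)
pos 58 'a': at 12 (fail-walked)
pos 59 'a': at 12 (fail-walked)
pos 60 'c': at 0 (fail-walked)
pos 61 'e': at 1
pos 62 'd': at 2  → match P0@[61:62],P6@[62:62]
pos 63 'b': at 3 (fail-walked)
pos 64 'e': at 14
pos 65 'b': at 3 (fail-walked)
pos 66 'c': at 0 (fail-walked)
pos 67 'b': at 3
pos 68 'd': at 4  → match P6@[68:68]
pos 69 'a': at 5
pos 70 'd': at 6  → match P1@[67:70],P4@[69:70],P6@[70:70]
pos 71 'b': at 3 (fail-walked)
pos 72 'a': at 12 (fail-walked)

Result: [[1,6],[2,6],[3,6],[7,0],[7,6],[8,2],[15,5],[16,4],[16,6],[23,0],[23,6],[24,2],[27,3],[28,6],[30,1],[30,4],[30,6],[33,5],[35,3],[39,0],[39,6],[40,6],[44,0],[44,6],[45,2],[49,0],[49,6],[53,5],[54,4],[54,6],[56,4],[56,6],[62,0],[62,6],[68,6],[70,1],[70,4],[70,6]]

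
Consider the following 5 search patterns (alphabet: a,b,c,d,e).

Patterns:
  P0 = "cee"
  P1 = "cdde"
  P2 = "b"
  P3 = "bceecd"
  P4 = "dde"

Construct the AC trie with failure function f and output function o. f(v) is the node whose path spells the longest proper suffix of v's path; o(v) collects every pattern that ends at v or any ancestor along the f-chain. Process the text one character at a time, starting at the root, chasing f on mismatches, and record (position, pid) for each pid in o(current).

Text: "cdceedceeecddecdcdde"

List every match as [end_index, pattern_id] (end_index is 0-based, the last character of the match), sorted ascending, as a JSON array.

Build:
Trie nodes:
  n0 'ε': b→7 c→1 d→13
  n1 'c': d→4 e→2
  n2 'ce': e→3
  n3 'cee': ·  [P0 ends]
  n4 'cd': d→5
  n5 'cdd': e→6
  n6 'cdde': ·  [P1 ends]
  n7 'b': c→8  [P2 ends]
  n8 'bc': e→9
  n9 'bce': e→10
  n10 'bcee': c→11
  n11 'bceec': d→12
  n12 'bceecd': ·  [P3 ends]
  n13 'd': d→14
  n14 'dd': e→15
  n15 'dde': ·  [P4 ends]

BFS fail/out derivation:
  n1('c'): parent n0 fail=0; on 'c' 0 → fail=0;  out ∅∪∅=∅
  n7('b'): parent n0 fail=0; on 'b' 0 → fail=0;  out {2}∪∅={2}
  n13('d'): parent n0 fail=0; on 'd' 0 → fail=0;  out ∅∪∅=∅
  n2('ce'): parent n1 fail=0; on 'e' 0 → fail=0;  out ∅∪∅=∅
  n4('cd'): parent n1 fail=0; on 'd' 0 → fail=13;  out ∅∪∅=∅
  n8('bc'): parent n7 fail=0; on 'c' 0 → fail=1;  out ∅∪∅=∅
  n14('dd'): parent n13 fail=0; on 'd' 0 → fail=13;  out ∅∪∅=∅
  n3('cee'): parent n2 fail=0; on 'e' 0 → fail=0;  out {0}∪∅={0}
  n5('cdd'): parent n4 fail=13; on 'd' 13 → fail=14;  out ∅∪∅=∅
  n9('bce'): parent n8 fail=1; on 'e' 1 → fail=2;  out ∅∪∅=∅
  n15('dde'): parent n14 fail=13; on 'e' 13→0 → fail=0;  out {4}∪∅={4}
  n6('cdde'): parent n5 fail=14; on 'e' 14 → fail=15;  out {1}∪{4}={1,4}
  n10('bcee'): parent n9 fail=2; on 'e' 2 → fail=3;  out ∅∪{0}={0}
  n11('bceec'): parent n10 fail=3; on 'c' 3→0 → fail=1;  out ∅∪∅=∅
  n12('bceecd'): parent n11 fail=1; on 'd' 1 → fail=4;  out {3}∪∅={3}

Run:
pos 0 'c': at 1
pos 1 'd': at 4
pos 2 'c': at 1 ·f
pos 3 'e': at 2
pos 4 'e': at 3  emit P0@[2:4]
pos 5 'd': at 13 ·f
pos 6 'c': at 1 ·f
pos 7 'e': at 2
pos 8 'e': at 3  emit P0@[6:8]
pos 9 'e': at 0 ·f
pos 10 'c': at 1
pos 11 'd': at 4
pos 12 'd': at 5
pos 13 'e': at 6  emit P1@[10:13],P4@[11:13]
pos 14 'c': at 1 ·f
pos 15 'd': at 4
pos 16 'c': at 1 ·f
pos 17 'd': at 4
pos 18 'd': at 5
pos 19 'e': at 6  emit P1@[16:19],P4@[17:19]

Result: [[4,0],[8,0],[13,1],[13,4],[19,1],[19,4]]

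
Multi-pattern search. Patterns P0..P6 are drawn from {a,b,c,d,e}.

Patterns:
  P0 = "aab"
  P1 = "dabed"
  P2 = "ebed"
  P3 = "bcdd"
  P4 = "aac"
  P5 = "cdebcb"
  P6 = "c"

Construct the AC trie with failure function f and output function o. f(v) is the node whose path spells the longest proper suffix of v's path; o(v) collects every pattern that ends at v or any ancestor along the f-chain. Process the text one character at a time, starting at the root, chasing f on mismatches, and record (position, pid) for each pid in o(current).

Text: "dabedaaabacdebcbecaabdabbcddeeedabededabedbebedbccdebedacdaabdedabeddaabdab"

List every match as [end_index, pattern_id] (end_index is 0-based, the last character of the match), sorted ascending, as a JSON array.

Build automaton:
Trie nodes:
  0='ε' goto a→1 b→13 c→18 d→4 e→9
  1='a' goto a→2
  2='aa' goto b→3 c→17
  3='aab' goto ·  ←P0
  4='d' goto a→5
  5='da' goto b→6
  6='dab' goto e→7
  7='dabe' goto d→8
  8='dabed' goto ·  ←P1
  9='e' goto b→10
  10='eb' goto e→11
  11='ebe' goto d→12
  12='ebed' goto ·  ←P2
  13='b' goto c→14
  14='bc' goto d→15
  15='bcd' goto d→16
  16='bcdd' goto ·  ←P3
  17='aac' goto ·  ←P4
  18='c' goto d→19  ←P6
  19='cd' goto e→20
  20='cde' goto b→21
  21='cdeb' goto c→22
  22='cdebc' goto b→23
  23='cdebcb' goto ·  ←P5

Failure links (BFS by depth):
  n1('a'): parent n0 fail=0; on 'a' 0 → fail=0;  out ∅∪∅=∅
  n4('d'): parent n0 fail=0; on 'd' 0 → fail=0;  out ∅∪∅=∅
  n9('e'): parent n0 fail=0; on 'e' 0 → fail=0;  out ∅∪∅=∅
  n13('b'): parent n0 fail=0; on 'b' 0 → fail=0;  out ∅∪∅=∅
  n18('c'): parent n0 fail=0; on 'c' 0 → fail=0;  out {6}∪∅={6}
  n2('aa'): parent n1 fail=0; on 'a' 0 → fail=1;  out ∅∪∅=∅
  n5('da'): parent n4 fail=0; on 'a' 0 → fail=1;  out ∅∪∅=∅
  n10('eb'): parent n9 fail=0; on 'b' 0 → fail=13;  out ∅∪∅=∅
  n14('bc'): parent n13 fail=0; on 'c' 0 → fail=18;  out ∅∪{6}={6}
  n19('cd'): parent n18 fail=0; on 'd' 0 → fail=4;  out ∅∪∅=∅
  n3('aab'): parent n2 fail=1; on 'b' 1→0 → fail=13;  out {0}∪∅={0}
  n6('dab'): parent n5 fail=1; on 'b' 1→0 → fail=13;  out ∅∪∅=∅
  n11('ebe'): parent n10 fail=13; on 'e' 13→0 → fail=9;  out ∅∪∅=∅
  n15('bcd'): parent n14 fail=18; on 'd' 18 → fail=19;  out ∅∪∅=∅
  n17('aac'): parent n2 fail=1; on 'c' 1→0 → fail=18;  out {4}∪{6}={4,6}
  n20('cde'): parent n19 fail=4; on 'e' 4→0 → fail=9;  out ∅∪∅=∅
  n7('dabe'): parent n6 fail=13; on 'e' 13→0 → fail=9;  out ∅∪∅=∅
  n12('ebed'): parent n11 fail=9; on 'd' 9→0 → fail=4;  out {2}∪∅={2}
  n16('bcdd'): parent n15 fail=19; on 'd' 19→4→0 → fail=4;  out {3}∪∅={3}
  n21('cdeb'): parent n20 fail=9; on 'b' 9 → fail=10;  out ∅∪∅=∅
  n8('dabed'): parent n7 fail=9; on 'd' 9→0 → fail=4;  out {1}∪∅={1}
  n22('cdebc'): parent n21 fail=10; on 'c' 10→13 → fail=14;  out ∅∪{6}={6}
  n23('cdebcb'): parent n22 fail=14; on 'b' 14→18→0 → fail=13;  out {5}∪∅={5}

Text stream:
[0] read 'd'  n0⇒n4
[1] read 'a'  n4⇒n5
[2] read 'b'  n5⇒n6
[3] read 'e'  n6⇒n7
[4] read 'd'  n7⇒n8  ** P1@[0:4]
[5] read 'a'  n8⇒n5 (fail-walked)
[6] read 'a'  n5⇒n2 (fail-walked)
[7] read 'a'  n2⇒n2 (fail-walked)
[8] read 'b'  n2⇒n3  ** P0@[6:8]
[9] read 'a'  n3⇒n1 (fail-walked)
[10] read 'c'  n1⇒n18 (fail-walked)  ** P6@[10:10]
[11] read 'd'  n18⇒n19
[12] read 'e'  n19⇒n20
[13] read 'b'  n20⇒n21
[14] read 'c'  n21⇒n22  ** P6@[14:14]
[15] read 'b'  n22⇒n23  ** P5@[10:15]
[16] read 'e'  n23⇒n9 (fail-walked)
[17] read 'c'  n9⇒n18 (fail-walked)  ** P6@[17:17]
[18] read 'a'  n18⇒n1 (fail-walked)
[19] read 'a'  n1⇒n2
[20] read 'b'  n2⇒n3  ** P0@[18:20]
[21] read 'd'  n3⇒n4 (fail-walked)
[22] read 'a'  n4⇒n5
[23] read 'b'  n5⇒n6
[24] read 'b'  n6⇒n13 (fail-walked)
[25] read 'c'  n13⇒n14  ** P6@[25:25]
[26] read 'd'  n14⇒n15
[27] read 'd'  n15⇒n16  ** P3@[24:27]
[28] read 'e'  n16⇒n9 (fail-walked)
[29] read 'e'  n9⇒n9 (fail-walked)
[30] read 'e'  n9⇒n9 (fail-walked)
[31] read 'd'  n9⇒n4 (fail-walked)
[32] read 'a'  n4⇒n5
[33] read 'b'  n5⇒n6
[34] read 'e'  n6⇒n7
[35] read 'd'  n7⇒n8  ** P1@[31:35]
[36] read 'e'  n8⇒n9 (fail-walked)
[37] read 'd'  n9⇒n4 (fail-walked)
[38] read 'a'  n4⇒n5
[39] read 'b'  n5⇒n6
[40] read 'e'  n6⇒n7
[41] read 'd'  n7⇒n8  ** P1@[37:41]
[42] read 'b'  n8⇒n13 (fail-walked)
[43] read 'e'  n13⇒n9 (fail-walked)
[44] read 'b'  n9⇒n10
[45] read 'e'  n10⇒n11
[46] read 'd'  n11⇒n12  ** P2@[43:46]
[47] read 'b'  n12⇒n13 (fail-walked)
[48] read 'c'  n13⇒n14  ** P6@[48:48]
[49] read 'c'  n14⇒n18 (fail-walked)  ** P6@[49:49]
[50] read 'd'  n18⇒n19
[51] read 'e'  n19⇒n20
[52] read 'b'  n20⇒n21
[53] read 'e'  n21⇒n11 (fail-walked)
[54] read 'd'  n11⇒n12  ** P2@[51:54]
[55] read 'a'  n12⇒n5 (fail-walked)
[56] read 'c'  n5⇒n18 (fail-walked)  ** P6@[56:56]
[57] read 'd'  n18⇒n19
[58] read 'a'  n19⇒n5 (fail-walked)
[59] read 'a'  n5⇒n2 (fail-walked)
[60] read 'b'  n2⇒n3  ** P0@[58:60]
[61] read 'd'  n3⇒n4 (fail-walked)
[62] read 'e'  n4⇒n9 (fail-walked)
[63] read 'd'  n9⇒n4 (fail-walked)
[64] read 'a'  n4⇒n5
[65] read 'b'  n5⇒n6
[66] read 'e'  n6⇒n7
[67] read 'd'  n7⇒n8  ** P1@[63:67]
[68] read 'd'  n8⇒n4 (fail-walked)
[69] read 'a'  n4⇒n5
[70] read 'a'  n5⇒n2 (fail-walked)
[71] read 'b'  n2⇒n3  ** P0@[69:71]
[72] read 'd'  n3⇒n4 (fail-walked)
[73] read 'a'  n4⇒n5
[74] read 'b'  n5⇒n6

Matches: [[4,1],[8,0],[10,6],[14,6],[15,5],[17,6],[20,0],[25,6],[27,3],[35,1],[41,1],[46,2],[48,6],[49,6],[54,2],[56,6],[60,0],[67,1],[71,0]]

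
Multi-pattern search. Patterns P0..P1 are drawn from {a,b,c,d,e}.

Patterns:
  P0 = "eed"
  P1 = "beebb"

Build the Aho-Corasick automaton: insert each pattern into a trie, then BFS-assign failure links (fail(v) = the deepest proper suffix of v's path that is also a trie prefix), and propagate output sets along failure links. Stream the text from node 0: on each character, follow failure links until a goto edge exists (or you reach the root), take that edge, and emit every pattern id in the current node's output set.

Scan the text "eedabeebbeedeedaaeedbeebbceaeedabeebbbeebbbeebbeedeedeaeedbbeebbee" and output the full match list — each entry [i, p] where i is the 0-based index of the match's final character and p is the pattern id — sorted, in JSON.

Build automaton:
Trie (insert patterns):
  0='ε' goto b→4 e→1
  1='e' goto e→2
  2='ee' goto d→3
  3='eed' goto ·  ←P0
  4='b' goto e→5
  5='be' goto e→6
  6='bee' goto b→7
  7='beeb' goto b→8
  8='beebb' goto ·  ←P1

BFS fail/out derivation:
  fail(1) 'e': from fail(0)=0 chase 'e': 0 ⇒ 0;  out=∅∪out(0)=∅
  fail(4) 'b': from fail(0)=0 chase 'b': 0 ⇒ 0;  out=∅∪out(0)=∅
  fail(2) 'ee': from fail(1)=0 chase 'e': 0 ⇒ 1;  out=∅∪out(1)=∅
  fail(5) 'be': from fail(4)=0 chase 'e': 0 ⇒ 1;  out=∅∪out(1)=∅
  fail(3) 'eed': from fail(2)=1 chase 'd': 1→0 ⇒ 0;  out={0}∪out(0)={0}
  fail(6) 'bee': from fail(5)=1 chase 'e': 1 ⇒ 2;  out=∅∪out(2)=∅
  fail(7) 'beeb': from fail(6)=2 chase 'b': 2→1→0 ⇒ 4;  out=∅∪out(4)=∅
  fail(8) 'beebb': from fail(7)=4 chase 'b': 4→0 ⇒ 4;  out={1}∪out(4)={1}

Text stream:
pos 0 'e': at 1
pos 1 'e': at 2
pos 2 'd': at 3  emit P0@[0:2]
pos 3 'a': at 0 ·f
pos 4 'b': at 4
pos 5 'e': at 5
pos 6 'e': at 6
pos 7 'b': at 7
pos 8 'b': at 8  emit P1@[4:8]
pos 9 'e': at 5 ·f
pos 10 'e': at 6
pos 11 'd': at 3 ·f  emit P0@[9:11]
pos 12 'e': at 1 ·f
pos 13 'e': at 2
pos 14 'd': at 3  emit P0@[12:14]
pos 15 'a': at 0 ·f
pos 16 'a': at 0
pos 17 'e': at 1
pos 18 'e': at 2
pos 19 'd': at 3  emit P0@[17:19]
pos 20 'b': at 4 ·f
pos 21 'e': at 5
pos 22 'e': at 6
pos 23 'b': at 7
pos 24 'b': at 8  emit P1@[20:24]
pos 25 'c': at 0 ·f
pos 26 'e': at 1
pos 27 'a': at 0 ·f
pos 28 'e': at 1
pos 29 'e': at 2
pos 30 'd': at 3  emit P0@[28:30]
pos 31 'a': at 0 ·f
pos 32 'b': at 4
pos 33 'e': at 5
pos 34 'e': at 6
pos 35 'b': at 7
pos 36 'b': at 8  emit P1@[32:36]
pos 37 'b': at 4 ·f
pos 38 'e': at 5
pos 39 'e': at 6
pos 40 'b': at 7
pos 41 'b': at 8  emit P1@[37:41]
pos 42 'b': at 4 ·f
pos 43 'e': at 5
pos 44 'e': at 6
pos 45 'b': at 7
pos 46 'b': at 8  emit P1@[42:46]
pos 47 'e': at 5 ·f
pos 48 'e': at 6
pos 49 'd': at 3 ·f  emit P0@[47:49]
pos 50 'e': at 1 ·f
pos 51 'e': at 2
pos 52 'd': at 3  emit P0@[50:52]
pos 53 'e': at 1 ·f
pos 54 'a': at 0 ·f
pos 55 'e': at 1
pos 56 'e': at 2
pos 57 'd': at 3  emit P0@[55:57]
pos 58 'b': at 4 ·f
pos 59 'b': at 4 ·f
pos 60 'e': at 5
pos 61 'e': at 6
pos 62 'b': at 7
pos 63 'b': at 8  emit P1@[59:63]
pos 64 'e': at 5 ·f
pos 65 'e': at 6

Result: [[2,0],[8,1],[11,0],[14,0],[19,0],[24,1],[30,0],[36,1],[41,1],[46,1],[49,0],[52,0],[57,0],[63,1]]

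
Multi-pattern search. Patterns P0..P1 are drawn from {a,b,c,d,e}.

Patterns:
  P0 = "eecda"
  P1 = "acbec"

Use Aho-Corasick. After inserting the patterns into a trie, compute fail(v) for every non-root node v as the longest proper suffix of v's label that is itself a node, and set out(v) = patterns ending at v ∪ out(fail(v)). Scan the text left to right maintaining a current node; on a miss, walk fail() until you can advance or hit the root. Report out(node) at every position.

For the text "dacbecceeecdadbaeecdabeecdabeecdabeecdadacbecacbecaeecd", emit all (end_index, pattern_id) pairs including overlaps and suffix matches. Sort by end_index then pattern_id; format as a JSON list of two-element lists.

Build:
Trie (insert patterns):
  n0 'ε': a→6 e→1
  n1 'e': e→2
  n2 'ee': c→3
  n3 'eec': d→4
  n4 'eecd': a→5
  n5 'eecda': ·  ←P0
  n6 'a': c→7
  n7 'ac': b→8
  n8 'acb': e→9
  n9 'acbe': c→10
  n10 'acbec': ·  ←P1

Failure links (BFS by depth):
  fail(1) 'e': from fail(0)=0 chase 'e': 0 ⇒ 0;  out=∅∪out(0)=∅
  fail(6) 'a': from fail(0)=0 chase 'a': 0 ⇒ 0;  out=∅∪out(0)=∅
  fail(2) 'ee': from fail(1)=0 chase 'e': 0 ⇒ 1;  out=∅∪out(1)=∅
  fail(7) 'ac': from fail(6)=0 chase 'c': 0 ⇒ 0;  out=∅∪out(0)=∅
  fail(3) 'eec': from fail(2)=1 chase 'c': 1→0 ⇒ 0;  out=∅∪out(0)=∅
  fail(8) 'acb': from fail(7)=0 chase 'b': 0 ⇒ 0;  out=∅∪out(0)=∅
  fail(4) 'eecd': from fail(3)=0 chase 'd': 0 ⇒ 0;  out=∅∪out(0)=∅
  fail(9) 'acbe': from fail(8)=0 chase 'e': 0 ⇒ 1;  out=∅∪out(1)=∅
  fail(5) 'eecda': from fail(4)=0 chase 'a': 0 ⇒ 6;  out={0}∪out(6)={0}
  fail(10) 'acbec': from fail(9)=1 chase 'c': 1→0 ⇒ 0;  out={1}∪out(0)={1}

Run:
[0] read 'd'  n0⇒n0
[1] read 'a'  n0⇒n6
[2] read 'c'  n6⇒n7
[3] read 'b'  n7⇒n8
[4] read 'e'  n8⇒n9
[5] read 'c'  n9⇒n10  ** P1@[1:5]
[6] read 'c'  n10⇒n0 (via fail)
[7] read 'e'  n0⇒n1
[8] read 'e'  n1⇒n2
[9] read 'e'  n2⇒n2 (via fail)
[10] read 'c'  n2⇒n3
[11] read 'd'  n3⇒n4
[12] read 'a'  n4⇒n5  ** P0@[8:12]
[13] read 'd'  n5⇒n0 (via fail)
[14] read 'b'  n0⇒n0
[15] read 'a'  n0⇒n6
[16] read 'e'  n6⇒n1 (via fail)
[17] read 'e'  n1⇒n2
[18] read 'c'  n2⇒n3
[19] read 'd'  n3⇒n4
[20] read 'a'  n4⇒n5  ** P0@[16:20]
[21] read 'b'  n5⇒n0 (via fail)
[22] read 'e'  n0⇒n1
[23] read 'e'  n1⇒n2
[24] read 'c'  n2⇒n3
[25] read 'd'  n3⇒n4
[26] read 'a'  n4⇒n5  ** P0@[22:26]
[27] read 'b'  n5⇒n0 (via fail)
[28] read 'e'  n0⇒n1
[29] read 'e'  n1⇒n2
[30] read 'c'  n2⇒n3
[31] read 'd'  n3⇒n4
[32] read 'a'  n4⇒n5  ** P0@[28:32]
[33] read 'b'  n5⇒n0 (via fail)
[34] read 'e'  n0⇒n1
[35] read 'e'  n1⇒n2
[36] read 'c'  n2⇒n3
[37] read 'd'  n3⇒n4
[38] read 'a'  n4⇒n5  ** P0@[34:38]
[39] read 'd'  n5⇒n0 (via fail)
[40] read 'a'  n0⇒n6
[41] read 'c'  n6⇒n7
[42] read 'b'  n7⇒n8
[43] read 'e'  n8⇒n9
[44] read 'c'  n9⇒n10  ** P1@[40:44]
[45] read 'a'  n10⇒n6 (via fail)
[46] read 'c'  n6⇒n7
[47] read 'b'  n7⇒n8
[48] read 'e'  n8⇒n9
[49] read 'c'  n9⇒n10  ** P1@[45:49]
[50] read 'a'  n10⇒n6 (via fail)
[51] read 'e'  n6⇒n1 (via fail)
[52] read 'e'  n1⇒n2
[53] read 'c'  n2⇒n3
[54] read 'd'  n3⇒n4

All matches (sorted): [[5,1],[12,0],[20,0],[26,0],[32,0],[38,0],[44,1],[49,1]]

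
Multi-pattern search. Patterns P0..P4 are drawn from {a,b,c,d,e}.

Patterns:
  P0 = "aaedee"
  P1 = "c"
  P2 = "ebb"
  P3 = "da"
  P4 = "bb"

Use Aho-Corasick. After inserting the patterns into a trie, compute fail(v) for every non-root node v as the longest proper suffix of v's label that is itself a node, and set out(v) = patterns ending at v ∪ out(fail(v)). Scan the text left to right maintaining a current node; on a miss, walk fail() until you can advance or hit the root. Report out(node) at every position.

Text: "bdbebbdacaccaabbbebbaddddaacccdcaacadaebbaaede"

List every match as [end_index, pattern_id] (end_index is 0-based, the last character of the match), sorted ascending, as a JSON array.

Build:
Trie nodes:
  n0 'ε': a→1 b→13 c→7 d→11 e→8
  n1 'a': a→2
  n2 'aa': e→3
  n3 'aae': d→4
  n4 'aaed': e→5
  n5 'aaede': e→6
  n6 'aaedee': ·  [P0 ends]
  n7 'c': ·  [P1 ends]
  n8 'e': b→9
  n9 'eb': b→10
  n10 'ebb': ·  [P2 ends]
  n11 'd': a→12
  n12 'da': ·  [P3 ends]
  n13 'b': b→14
  n14 'bb': ·  [P4 ends]

Failure links (BFS by depth):
  n1('a'): parent n0 fail=0; on 'a' 0 → fail=0;  out ∅∪∅=∅
  n7('c'): parent n0 fail=0; on 'c' 0 → fail=0;  out {1}∪∅={1}
  n8('e'): parent n0 fail=0; on 'e' 0 → fail=0;  out ∅∪∅=∅
  n11('d'): parent n0 fail=0; on 'd' 0 → fail=0;  out ∅∪∅=∅
  n13('b'): parent n0 fail=0; on 'b' 0 → fail=0;  out ∅∪∅=∅
  n2('aa'): parent n1 fail=0; on 'a' 0 → fail=1;  out ∅∪∅=∅
  n9('eb'): parent n8 fail=0; on 'b' 0 → fail=13;  out ∅∪∅=∅
  n12('da'): parent n11 fail=0; on 'a' 0 → fail=1;  out {3}∪∅={3}
  n14('bb'): parent n13 fail=0; on 'b' 0 → fail=13;  out {4}∪∅={4}
  n3('aae'): parent n2 fail=1; on 'e' 1→0 → fail=8;  out ∅∪∅=∅
  n10('ebb'): parent n9 fail=13; on 'b' 13 → fail=14;  out {2}∪{4}={2,4}
  n4('aaed'): parent n3 fail=8; on 'd' 8→0 → fail=11;  out ∅∪∅=∅
  n5('aaede'): parent n4 fail=11; on 'e' 11→0 → fail=8;  out ∅∪∅=∅
  n6('aaedee'): parent n5 fail=8; on 'e' 8→0 → fail=8;  out {0}∪∅={0}

Scan:
i=0 'b': node 0→13
i=1 'd': node 13→11 ·f
i=2 'b': node 11→13 ·f
i=3 'e': node 13→8 ·f
i=4 'b': node 8→9
i=5 'b': node 9→10  emit P2@[3:5],P4@[4:5]
i=6 'd': node 10→11 ·f
i=7 'a': node 11→12  emit P3@[6:7]
i=8 'c': node 12→7 ·f  emit P1@[8:8]
i=9 'a': node 7→1 ·f
i=10 'c': node 1→7 ·f  emit P1@[10:10]
i=11 'c': node 7→7 ·f  emit P1@[11:11]
i=12 'a': node 7→1 ·f
i=13 'a': node 1→2
i=14 'b': node 2→13 ·f
i=15 'b': node 13→14  emit P4@[14:15]
i=16 'b': node 14→14 ·f  emit P4@[15:16]
i=17 'e': node 14→8 ·f
i=18 'b': node 8→9
i=19 'b': node 9→10  emit P2@[17:19],P4@[18:19]
i=20 'a': node 10→1 ·f
i=21 'd': node 1→11 ·f
i=22 'd': node 11→11 ·f
i=23 'd': node 11→11 ·f
i=24 'd': node 11→11 ·f
i=25 'a': node 11→12  emit P3@[24:25]
i=26 'a': node 12→2 ·f
i=27 'c': node 2→7 ·f  emit P1@[27:27]
i=28 'c': node 7→7 ·f  emit P1@[28:28]
i=29 'c': node 7→7 ·f  emit P1@[29:29]
i=30 'd': node 7→11 ·f
i=31 'c': node 11→7 ·f  emit P1@[31:31]
i=32 'a': node 7→1 ·f
i=33 'a': node 1→2
i=34 'c': node 2→7 ·f  emit P1@[34:34]
i=35 'a': node 7→1 ·f
i=36 'd': node 1→11 ·f
i=37 'a': node 11→12  emit P3@[36:37]
i=38 'e': node 12→8 ·f
i=39 'b': node 8→9
i=40 'b': node 9→10  emit P2@[38:40],P4@[39:40]
i=41 'a': node 10→1 ·f
i=42 'a': node 1→2
i=43 'e': node 2→3
i=44 'd': node 3→4
i=45 'e': node 4→5

Matches: [[5,2],[5,4],[7,3],[8,1],[10,1],[11,1],[15,4],[16,4],[19,2],[19,4],[25,3],[27,1],[28,1],[29,1],[31,1],[34,1],[37,3],[40,2],[40,4]]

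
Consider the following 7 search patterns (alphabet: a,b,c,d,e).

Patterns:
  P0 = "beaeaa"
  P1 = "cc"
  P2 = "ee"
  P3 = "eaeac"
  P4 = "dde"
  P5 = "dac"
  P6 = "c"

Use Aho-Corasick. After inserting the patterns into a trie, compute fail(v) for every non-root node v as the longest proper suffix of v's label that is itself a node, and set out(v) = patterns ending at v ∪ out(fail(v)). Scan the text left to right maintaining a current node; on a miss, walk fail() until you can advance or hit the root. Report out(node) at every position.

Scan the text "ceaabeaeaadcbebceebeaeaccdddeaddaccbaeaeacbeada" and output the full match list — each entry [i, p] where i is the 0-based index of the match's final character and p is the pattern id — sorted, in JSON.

Construct AC machine:
Trie (insert patterns):
  0='ε' goto b→1 c→7 d→15 e→9
  1='b' goto e→2
  2='be' goto a→3
  3='bea' goto e→4
  4='beae' goto a→5
  5='beaea' goto a→6
  6='beaeaa' goto ·  ←P0
  7='c' goto c→8  ←P6
  8='cc' goto ·  ←P1
  9='e' goto a→11 e→10
  10='ee' goto ·  ←P2
  11='ea' goto e→12
  12='eae' goto a→13
  13='eaea' goto c→14
  14='eaeac' goto ·  ←P3
  15='d' goto a→18 d→16
  16='dd' goto e→17
  17='dde' goto ·  ←P4
  18='da' goto c→19
  19='dac' goto ·  ←P5

Failure links (BFS by depth):
  n1('b'): parent n0 fail=0; on 'b' 0 → fail=0;  out ∅∪∅=∅
  n7('c'): parent n0 fail=0; on 'c' 0 → fail=0;  out {6}∪∅={6}
  n9('e'): parent n0 fail=0; on 'e' 0 → fail=0;  out ∅∪∅=∅
  n15('d'): parent n0 fail=0; on 'd' 0 → fail=0;  out ∅∪∅=∅
  n2('be'): parent n1 fail=0; on 'e' 0 → fail=9;  out ∅∪∅=∅
  n8('cc'): parent n7 fail=0; on 'c' 0 → fail=7;  out {1}∪{6}={1,6}
  n10('ee'): parent n9 fail=0; on 'e' 0 → fail=9;  out {2}∪∅={2}
  n11('ea'): parent n9 fail=0; on 'a' 0 → fail=0;  out ∅∪∅=∅
  n16('dd'): parent n15 fail=0; on 'd' 0 → fail=15;  out ∅∪∅=∅
  n18('da'): parent n15 fail=0; on 'a' 0 → fail=0;  out ∅∪∅=∅
  n3('bea'): parent n2 fail=9; on 'a' 9 → fail=11;  out ∅∪∅=∅
  n12('eae'): parent n11 fail=0; on 'e' 0 → fail=9;  out ∅∪∅=∅
  n17('dde'): parent n16 fail=15; on 'e' 15→0 → fail=9;  out {4}∪∅={4}
  n19('dac'): parent n18 fail=0; on 'c' 0 → fail=7;  out {5}∪{6}={5,6}
  n4('beae'): parent n3 fail=11; on 'e' 11 → fail=12;  out ∅∪∅=∅
  n13('eaea'): parent n12 fail=9; on 'a' 9 → fail=11;  out ∅∪∅=∅
  n5('beaea'): parent n4 fail=12; on 'a' 12 → fail=13;  out ∅∪∅=∅
  n14('eaeac'): parent n13 fail=11; on 'c' 11→0 → fail=7;  out {3}∪{6}={3,6}
  n6('beaeaa'): parent n5 fail=13; on 'a' 13→11→0 → fail=0;  out {0}∪∅={0}

Scan:
[0] read 'c'  n0⇒n7  emit P6@[0:0]
[1] read 'e'  n7⇒n9 ·f
[2] read 'a'  n9⇒n11
[3] read 'a'  n11⇒n0 ·f
[4] read 'b'  n0⇒n1
[5] read 'e'  n1⇒n2
[6] read 'a'  n2⇒n3
[7] read 'e'  n3⇒n4
[8] read 'a'  n4⇒n5
[9] read 'a'  n5⇒n6  emit P0@[4:9]
[10] read 'd'  n6⇒n15 ·f
[11] read 'c'  n15⇒n7 ·f  emit P6@[11:11]
[12] read 'b'  n7⇒n1 ·f
[13] read 'e'  n1⇒n2
[14] read 'b'  n2⇒n1 ·f
[15] read 'c'  n1⇒n7 ·f  emit P6@[15:15]
[16] read 'e'  n7⇒n9 ·f
[17] read 'e'  n9⇒n10  emit P2@[16:17]
[18] read 'b'  n10⇒n1 ·f
[19] read 'e'  n1⇒n2
[20] read 'a'  n2⇒n3
[21] read 'e'  n3⇒n4
[22] read 'a'  n4⇒n5
[23] read 'c'  n5⇒n14 ·f  emit P3@[19:23],P6@[23:23]
[24] read 'c'  n14⇒n8 ·f  emit P1@[23:24],P6@[24:24]
[25] read 'd'  n8⇒n15 ·f
[26] read 'd'  n15⇒n16
[27] read 'd'  n16⇒n16 ·f
[28] read 'e'  n16⇒n17  emit P4@[26:28]
[29] read 'a'  n17⇒n11 ·f
[30] read 'd'  n11⇒n15 ·f
[31] read 'd'  n15⇒n16
[32] read 'a'  n16⇒n18 ·f
[33] read 'c'  n18⇒n19  emit P5@[31:33],P6@[33:33]
[34] read 'c'  n19⇒n8 ·f  emit P1@[33:34],P6@[34:34]
[35] read 'b'  n8⇒n1 ·f
[36] read 'a'  n1⇒n0 ·f
[37] read 'e'  n0⇒n9
[38] read 'a'  n9⇒n11
[39] read 'e'  n11⇒n12
[40] read 'a'  n12⇒n13
[41] read 'c'  n13⇒n14  emit P3@[37:41],P6@[41:41]
[42] read 'b'  n14⇒n1 ·f
[43] read 'e'  n1⇒n2
[44] read 'a'  n2⇒n3
[45] read 'd'  n3⇒n15 ·f
[46] read 'a'  n15⇒n18

Result: [[0,6],[9,0],[11,6],[15,6],[17,2],[23,3],[23,6],[24,1],[24,6],[28,4],[33,5],[33,6],[34,1],[34,6],[41,3],[41,6]]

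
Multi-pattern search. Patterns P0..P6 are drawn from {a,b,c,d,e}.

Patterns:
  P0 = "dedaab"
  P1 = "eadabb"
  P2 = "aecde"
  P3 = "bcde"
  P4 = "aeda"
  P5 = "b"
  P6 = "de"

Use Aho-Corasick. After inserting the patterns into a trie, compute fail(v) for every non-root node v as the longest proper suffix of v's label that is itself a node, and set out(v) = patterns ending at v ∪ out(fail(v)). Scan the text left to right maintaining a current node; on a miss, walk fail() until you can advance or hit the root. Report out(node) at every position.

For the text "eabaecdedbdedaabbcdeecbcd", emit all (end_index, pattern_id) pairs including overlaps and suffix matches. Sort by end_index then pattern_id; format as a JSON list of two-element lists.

Build automaton:
Trie nodes:
  n0 'ε': a→13 b→18 d→1 e→7
  n1 'd': e→2
  n2 'de': d→3  ←P6
  n3 'ded': a→4
  n4 'deda': a→5
  n5 'dedaa': b→6
  n6 'dedaab': ·  ←P0
  n7 'e': a→8
  n8 'ea': d→9
  n9 'ead': a→10
  n10 'eada': b→11
  n11 'eadab': b→12
  n12 'eadabb': ·  ←P1
  n13 'a': e→14
  n14 'ae': c→15 d→22
  n15 'aec': d→16
  n16 'aecd': e→17
  n17 'aecde': ·  ←P2
  n18 'b': c→19  ←P5
  n19 'bc': d→20
  n20 'bcd': e→21
  n21 'bcde': ·  ←P3
  n22 'aed': a→23
  n23 'aeda': ·  ←P4

BFS fail/out derivation:
  n1('d'): parent n0 fail=0; on 'd' 0 → fail=0;  out ∅∪∅=∅
  n7('e'): parent n0 fail=0; on 'e' 0 → fail=0;  out ∅∪∅=∅
  n13('a'): parent n0 fail=0; on 'a' 0 → fail=0;  out ∅∪∅=∅
  n18('b'): parent n0 fail=0; on 'b' 0 → fail=0;  out {5}∪∅={5}
  n2('de'): parent n1 fail=0; on 'e' 0 → fail=7;  out {6}∪∅={6}
  n8('ea'): parent n7 fail=0; on 'a' 0 → fail=13;  out ∅∪∅=∅
  n14('ae'): parent n13 fail=0; on 'e' 0 → fail=7;  out ∅∪∅=∅
  n19('bc'): parent n18 fail=0; on 'c' 0 → fail=0;  out ∅∪∅=∅
  n3('ded'): parent n2 fail=7; on 'd' 7→0 → fail=1;  out ∅∪∅=∅
  n9('ead'): parent n8 fail=13; on 'd' 13→0 → fail=1;  out ∅∪∅=∅
  n15('aec'): parent n14 fail=7; on 'c' 7→0 → fail=0;  out ∅∪∅=∅
  n20('bcd'): parent n19 fail=0; on 'd' 0 → fail=1;  out ∅∪∅=∅
  n22('aed'): parent n14 fail=7; on 'd' 7→0 → fail=1;  out ∅∪∅=∅
  n4('deda'): parent n3 fail=1; on 'a' 1→0 → fail=13;  out ∅∪∅=∅
  n10('eada'): parent n9 fail=1; on 'a' 1→0 → fail=13;  out ∅∪∅=∅
  n16('aecd'): parent n15 fail=0; on 'd' 0 → fail=1;  out ∅∪∅=∅
  n21('bcde'): parent n20 fail=1; on 'e' 1 → fail=2;  out {3}∪{6}={3,6}
  n23('aeda'): parent n22 fail=1; on 'a' 1→0 → fail=13;  out {4}∪∅={4}
  n5('dedaa'): parent n4 fail=13; on 'a' 13→0 → fail=13;  out ∅∪∅=∅
  n11('eadab'): parent n10 fail=13; on 'b' 13→0 → fail=18;  out ∅∪{5}={5}
  n17('aecde'): parent n16 fail=1; on 'e' 1 → fail=2;  out {2}∪{6}={2,6}
  n6('dedaab'): parent n5 fail=13; on 'b' 13→0 → fail=18;  out {0}∪{5}={0,5}
  n12('eadabb'): parent n11 fail=18; on 'b' 18→0 → fail=18;  out {1}∪{5}={1,5}

Scan:
[0] read 'e'  n0⇒n7
[1] read 'a'  n7⇒n8
[2] read 'b'  n8⇒n18 ·f  emit P5@[2:2]
[3] read 'a'  n18⇒n13 ·f
[4] read 'e'  n13⇒n14
[5] read 'c'  n14⇒n15
[6] read 'd'  n15⇒n16
[7] read 'e'  n16⇒n17  emit P2@[3:7],P6@[6:7]
[8] read 'd'  n17⇒n3 ·f
[9] read 'b'  n3⇒n18 ·f  emit P5@[9:9]
[10] read 'd'  n18⇒n1 ·f
[11] read 'e'  n1⇒n2  emit P6@[10:11]
[12] read 'd'  n2⇒n3
[13] read 'a'  n3⇒n4
[14] read 'a'  n4⇒n5
[15] read 'b'  n5⇒n6  emit P0@[10:15],P5@[15:15]
[16] read 'b'  n6⇒n18 ·f  emit P5@[16:16]
[17] read 'c'  n18⇒n19
[18] read 'd'  n19⇒n20
[19] read 'e'  n20⇒n21  emit P3@[16:19],P6@[18:19]
[20] read 'e'  n21⇒n7 ·f
[21] read 'c'  n7⇒n0 ·f
[22] read 'b'  n0⇒n18  emit P5@[22:22]
[23] read 'c'  n18⇒n19
[24] read 'd'  n19⇒n20

All matches (sorted): [[2,5],[7,2],[7,6],[9,5],[11,6],[15,0],[15,5],[16,5],[19,3],[19,6],[22,5]]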